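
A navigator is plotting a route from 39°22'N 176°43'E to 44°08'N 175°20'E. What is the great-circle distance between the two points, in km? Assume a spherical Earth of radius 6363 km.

cos σ = sin φ₁ sin φ₂ + cos φ₁ cos φ₂ cos Δλ
      = sin(39.37°)sin(44.13°) + cos(39.37°)cos(44.13°)cos(-1.38°) = 0.9964
σ = 4.877° → d = Rσ = 6363·0.08512 = 542 km

542 km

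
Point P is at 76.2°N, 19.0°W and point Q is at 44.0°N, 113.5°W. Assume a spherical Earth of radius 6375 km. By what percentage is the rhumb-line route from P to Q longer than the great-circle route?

9.4%

Great circle: σ = 0.8485 rad → d_gc = Rσ = 5408.9 km
Rhumb: Δφ = -0.5620, Δλ = -1.6493, Δψ = -1.2550, q = Δφ/Δψ = 0.4478 → d_rh = R√(Δφ²+q²Δλ²) = 5916.7 km
Excess = (5916.7 − 5408.9) / 5408.9 = 507.8 / 5408.9 = 9.39% ≈ 9.4%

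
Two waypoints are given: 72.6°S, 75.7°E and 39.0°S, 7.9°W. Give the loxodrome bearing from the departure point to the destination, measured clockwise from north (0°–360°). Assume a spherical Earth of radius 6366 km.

Meridional parts: M(φ₁)=-1.8772, M(φ₂)=-0.7403 → ΔM = +1.1369;  Δλ = -1.4591 rad
tan C = Δλ / ΔM = -1.2834 → C = 307.92°

307.9°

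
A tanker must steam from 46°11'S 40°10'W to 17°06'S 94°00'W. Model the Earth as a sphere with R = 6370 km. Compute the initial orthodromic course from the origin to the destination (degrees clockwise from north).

284.8°

θ = atan2( sin Δλ·cos φ₂ ,  cos φ₁ sin φ₂ − sin φ₁ cos φ₂ cos Δλ )
  = atan2(-0.7716, +0.2034) = 284.77°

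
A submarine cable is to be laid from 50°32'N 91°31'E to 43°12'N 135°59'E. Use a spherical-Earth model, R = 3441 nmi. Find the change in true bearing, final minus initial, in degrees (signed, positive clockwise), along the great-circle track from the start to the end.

At departure: θ₁ = atan2(sin Δλ cos φ₂, cos φ₁ sin φ₂ − sin φ₁ cos φ₂ cos Δλ) = 86.25°
At arrival: θ₂ = atan2(sin Δλ cos φ₁, −cos φ₂ sin φ₁ + sin φ₂ cos φ₁ cos Δλ) = 119.53°
Δθ = θ₂ − θ₁ = +33.3°

+33.3°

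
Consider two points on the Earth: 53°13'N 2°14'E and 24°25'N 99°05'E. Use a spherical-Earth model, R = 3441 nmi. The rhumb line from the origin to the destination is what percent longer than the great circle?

Great circle: σ = 1.3015 rad → d_gc = Rσ = 4478.5 nmi
Rhumb: Δφ = -0.5027, Δλ = +1.6904, Δψ = -0.6615, q = Δφ/Δψ = 0.7599 → d_rh = R√(Δφ²+q²Δλ²) = 4746.4 nmi
Excess = (4746.4 − 4478.5) / 4478.5 = 267.9 / 4478.5 = 5.98% ≈ 6.0%

6.0%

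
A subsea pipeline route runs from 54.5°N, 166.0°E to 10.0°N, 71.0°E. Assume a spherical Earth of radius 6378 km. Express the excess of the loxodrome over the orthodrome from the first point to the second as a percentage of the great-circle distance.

4.5%

Great circle: σ = 1.4791 rad → d_gc = Rσ = 9434.0 km
Rhumb: Δφ = -0.7767, Δλ = -1.6581, Δψ = -0.9637, q = Δφ/Δψ = 0.8059 → d_rh = R√(Δφ²+q²Δλ²) = 9857.9 km
Excess = (9857.9 − 9434.0) / 9434.0 = 423.9 / 9434.0 = 4.49% ≈ 4.5%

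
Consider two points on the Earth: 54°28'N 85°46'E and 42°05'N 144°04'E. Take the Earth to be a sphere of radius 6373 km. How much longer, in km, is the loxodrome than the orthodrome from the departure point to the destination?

113 km

Great circle: cos σ = sin φ₁ sin φ₂ + cos φ₁ cos φ₂ cos Δλ,  σ = 0.6887 rad → d_gc = 4389.3 km
Rhumb line: Δψ = -0.3270, q = Δφ/Δψ = 0.6610, d_rh = R√(Δφ²+q²Δλ²) = 4502.1 km
Excess = 4502.1 − 4389.3 = 112.8 ≈ 113 km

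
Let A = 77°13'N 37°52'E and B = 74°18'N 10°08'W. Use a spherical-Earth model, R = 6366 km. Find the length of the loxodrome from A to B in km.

Rhumb course C = atan2(Δλ, Δψ) with Δψ = ln[tan(π/4+φ₂/2)/tan(π/4+φ₁/2)] = -0.2076, Δλ = -0.8378 → C = 256.08°
d = R·|Δφ| / |cos C| = 6366·0.05091 / 0.24058 = 1347 km

1347 km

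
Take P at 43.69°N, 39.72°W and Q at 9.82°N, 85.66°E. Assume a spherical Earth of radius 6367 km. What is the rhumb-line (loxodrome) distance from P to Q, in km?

Δψ = ln[tan(π/4+φ₂/2)/tan(π/4+φ₁/2)] = -0.6772;  Δφ = -0.5911 rad,  Δλ = +2.1883 rad
q = Δφ/Δψ = 0.8730
d = R·√(Δφ² + q²Δλ²) = 6367·1.99969 = 12732 km

12732 km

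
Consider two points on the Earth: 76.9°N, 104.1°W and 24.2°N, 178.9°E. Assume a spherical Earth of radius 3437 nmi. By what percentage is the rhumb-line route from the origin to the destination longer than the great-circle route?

5.1%

Great circle: σ = 1.1088 rad → d_gc = Rσ = 3810.9 nmi
Rhumb: Δφ = -0.9198, Δλ = -1.3439, Δψ = -1.7289, q = Δφ/Δψ = 0.5320 → d_rh = R√(Δφ²+q²Δλ²) = 4004.1 nmi
Excess = (4004.1 − 3810.9) / 3810.9 = 193.2 / 3810.9 = 5.07% ≈ 5.1%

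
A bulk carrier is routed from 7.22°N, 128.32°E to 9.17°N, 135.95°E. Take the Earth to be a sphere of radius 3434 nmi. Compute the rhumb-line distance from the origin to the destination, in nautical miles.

Δψ = ln[tan(π/4+φ₂/2)/tan(π/4+φ₁/2)] = +0.0344;  Δφ = +0.0340 rad,  Δλ = +0.1332 rad
q = Δφ/Δψ = 0.9897
d = R·√(Δφ² + q²Δλ²) = 3434·0.13613 = 467 nmi

467 nmi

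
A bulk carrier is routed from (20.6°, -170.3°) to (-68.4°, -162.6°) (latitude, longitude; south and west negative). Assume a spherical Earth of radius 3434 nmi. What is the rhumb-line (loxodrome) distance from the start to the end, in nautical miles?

Rhumb course C = atan2(Δλ, Δψ) with Δψ = ln[tan(π/4+φ₂/2)/tan(π/4+φ₁/2)] = -2.0243, Δλ = +0.1344 → C = 176.20°
d = R·|Δφ| / |cos C| = 3434·1.55334 / 0.99780 = 5346 nmi

5346 nmi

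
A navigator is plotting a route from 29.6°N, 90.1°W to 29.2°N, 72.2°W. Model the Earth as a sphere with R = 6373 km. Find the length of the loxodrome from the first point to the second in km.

1735 km

Δψ = ln[tan(π/4+φ₂/2)/tan(π/4+φ₁/2)] = -0.0080;  Δφ = -0.0070 rad,  Δλ = +0.3124 rad
q = Δφ/Δψ = 0.8712
d = R·√(Δφ² + q²Δλ²) = 6373·0.27227 = 1735 km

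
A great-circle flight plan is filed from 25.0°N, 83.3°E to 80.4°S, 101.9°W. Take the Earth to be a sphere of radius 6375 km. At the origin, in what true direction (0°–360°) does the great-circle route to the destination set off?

N = sin Δλ·cos φ₂ = +0.0151;  D = cos φ₁ sin φ₂ − sin φ₁ cos φ₂ cos Δλ = -0.8234
initial course = atan2(N, D) = 178.95°

178.9°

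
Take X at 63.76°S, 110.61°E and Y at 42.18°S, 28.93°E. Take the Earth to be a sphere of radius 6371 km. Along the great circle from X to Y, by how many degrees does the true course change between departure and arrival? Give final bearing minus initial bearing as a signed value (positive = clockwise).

At departure: θ₁ = atan2(sin Δλ cos φ₂, cos φ₁ sin φ₂ − sin φ₁ cos φ₂ cos Δλ) = 254.69°
At arrival: θ₂ = atan2(sin Δλ cos φ₁, −cos φ₂ sin φ₁ + sin φ₂ cos φ₁ cos Δλ) = 324.87°
Δθ = θ₂ − θ₁ = +70.2°

+70.2°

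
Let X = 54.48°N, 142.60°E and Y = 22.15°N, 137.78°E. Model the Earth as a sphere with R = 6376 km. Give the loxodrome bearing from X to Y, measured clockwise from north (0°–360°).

186.5°

Meridional parts: M(φ₁)=+1.1385, M(φ₂)=+0.3966 → ΔM = -0.7419;  Δλ = -0.0841 rad
tan C = Δλ / ΔM = +0.1134 → C = 186.47°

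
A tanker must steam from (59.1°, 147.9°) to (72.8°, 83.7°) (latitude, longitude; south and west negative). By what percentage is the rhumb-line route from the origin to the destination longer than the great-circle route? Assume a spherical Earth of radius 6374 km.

Great circle: σ = 0.4826 rad → d_gc = Rσ = 3076.2 km
Rhumb: Δφ = +0.2391, Δλ = -1.1205, Δψ = +0.6030, q = Δφ/Δψ = 0.3966 → d_rh = R√(Δφ²+q²Δλ²) = 3216.3 km
Excess = (3216.3 − 3076.2) / 3076.2 = 140.1 / 3076.2 = 4.554% ≈ 4.6%

4.6%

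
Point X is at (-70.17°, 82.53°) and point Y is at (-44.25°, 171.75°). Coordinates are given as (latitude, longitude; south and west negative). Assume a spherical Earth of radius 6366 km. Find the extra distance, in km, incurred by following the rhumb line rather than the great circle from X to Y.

434 km

Great circle: cos σ = sin φ₁ sin φ₂ + cos φ₁ cos φ₂ cos Δλ,  σ = 0.8503 rad → d_gc = 5413.32 km
Rhumb line: Δψ = +0.8811, q = Δφ/Δψ = 0.5134, d_rh = R√(Δφ²+q²Δλ²) = 5847.77 km
Excess = 5847.77 − 5413.32 = 434.45 ≈ 434 km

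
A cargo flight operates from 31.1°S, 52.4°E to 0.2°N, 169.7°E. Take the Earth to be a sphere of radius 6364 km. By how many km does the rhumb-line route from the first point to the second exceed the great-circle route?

278 km

Great circle: cos σ = sin φ₁ sin φ₂ + cos φ₁ cos φ₂ cos Δλ,  σ = 1.9763 rad → d_gc = 12577.5 km
Rhumb line: Δψ = +0.5751, q = Δφ/Δψ = 0.9499, d_rh = R√(Δφ²+q²Δλ²) = 12855.3 km
Excess = 12855.3 − 12577.5 = 277.8 ≈ 278 km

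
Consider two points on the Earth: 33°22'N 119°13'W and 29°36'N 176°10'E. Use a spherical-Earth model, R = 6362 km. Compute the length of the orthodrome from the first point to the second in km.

cos σ = sin φ₁ sin φ₂ + cos φ₁ cos φ₂ cos Δλ
      = sin(33.37°)sin(29.60°) + cos(33.37°)cos(29.60°)cos(-64.62°) = 0.5830
σ = 54.341° → d = Rσ = 6362·0.94843 = 6034 km

6034 km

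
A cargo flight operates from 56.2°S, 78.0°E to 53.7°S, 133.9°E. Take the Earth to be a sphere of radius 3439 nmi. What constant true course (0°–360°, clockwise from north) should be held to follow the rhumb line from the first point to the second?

85.5°

Meridional parts: M(φ₁)=-1.1913, M(φ₂)=-1.1153 → ΔM = +0.0760;  Δλ = +0.9756 rad
tan C = Δλ / ΔM = +12.8360 → C = 85.55°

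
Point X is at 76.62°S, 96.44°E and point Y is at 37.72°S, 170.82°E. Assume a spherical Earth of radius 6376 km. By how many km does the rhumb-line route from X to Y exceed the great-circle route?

294 km

Great circle: cos σ = sin φ₁ sin φ₂ + cos φ₁ cos φ₂ cos Δλ,  σ = 0.8704 rad → d_gc = 5550.0 km
Rhumb line: Δψ = +1.4313, q = Δφ/Δψ = 0.4744, d_rh = R√(Δφ²+q²Δλ²) = 5844.3 km
Excess = 5844.3 − 5550.0 = 294.3 ≈ 294 km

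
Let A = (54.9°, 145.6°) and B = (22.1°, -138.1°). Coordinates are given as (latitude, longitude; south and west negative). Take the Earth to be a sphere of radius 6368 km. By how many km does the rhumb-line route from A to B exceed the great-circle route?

243 km

Great circle: cos σ = sin φ₁ sin φ₂ + cos φ₁ cos φ₂ cos Δλ,  σ = 1.1219 rad → d_gc = 7144.2 km
Rhumb line: Δψ = -0.7555, q = Δφ/Δψ = 0.7577, d_rh = R√(Δφ²+q²Δλ²) = 7387.5 km
Excess = 7387.5 − 7144.2 = 243.3 ≈ 243 km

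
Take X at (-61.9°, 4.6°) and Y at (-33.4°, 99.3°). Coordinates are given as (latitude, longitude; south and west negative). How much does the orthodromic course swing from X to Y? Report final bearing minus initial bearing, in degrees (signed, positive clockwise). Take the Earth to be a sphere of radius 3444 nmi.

-79.2°

At departure: θ₁ = atan2(sin Δλ cos φ₂, cos φ₁ sin φ₂ − sin φ₁ cos φ₂ cos Δλ) = 111.01°
At arrival: θ₂ = atan2(sin Δλ cos φ₁, −cos φ₂ sin φ₁ + sin φ₂ cos φ₁ cos Δλ) = 31.78°
Δθ = θ₂ − θ₁ = -79.2°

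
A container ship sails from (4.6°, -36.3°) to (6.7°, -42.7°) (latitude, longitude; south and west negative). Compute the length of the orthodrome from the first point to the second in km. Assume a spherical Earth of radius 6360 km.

744 km

cos σ = sin φ₁ sin φ₂ + cos φ₁ cos φ₂ cos Δλ
      = sin(4.60°)sin(6.70°) + cos(4.60°)cos(6.70°)cos(-6.40°) = 0.9932
σ = 6.706° → d = Rσ = 6360·0.11704 = 744 km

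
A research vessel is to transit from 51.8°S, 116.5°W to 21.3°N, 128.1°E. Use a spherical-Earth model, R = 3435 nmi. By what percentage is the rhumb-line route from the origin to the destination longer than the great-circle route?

Great circle: σ = 2.1325 rad → d_gc = Rσ = 7325.0 nmi
Rhumb: Δφ = +1.2758, Δλ = -2.0141, Δψ = +1.4411, q = Δφ/Δψ = 0.8853 → d_rh = R√(Δφ²+q²Δλ²) = 7531.3 nmi
Excess = (7531.3 − 7325.0) / 7325.0 = 206.3 / 7325.0 = 2.82% ≈ 2.8%

2.8%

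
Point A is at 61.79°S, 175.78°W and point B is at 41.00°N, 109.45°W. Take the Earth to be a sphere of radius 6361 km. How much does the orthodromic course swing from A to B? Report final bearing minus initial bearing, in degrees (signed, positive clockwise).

-21.4°

At departure: θ₁ = atan2(sin Δλ cos φ₂, cos φ₁ sin φ₂ − sin φ₁ cos φ₂ cos Δλ) = 50.14°
At arrival: θ₂ = atan2(sin Δλ cos φ₁, −cos φ₂ sin φ₁ + sin φ₂ cos φ₁ cos Δλ) = 28.74°
Δθ = θ₂ − θ₁ = -21.4°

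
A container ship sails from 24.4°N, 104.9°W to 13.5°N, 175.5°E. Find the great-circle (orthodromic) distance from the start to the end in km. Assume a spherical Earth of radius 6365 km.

Haversine: a = sin²(Δφ/2)+cos φ₁ cos φ₂ sin²(Δλ/2) = 0.37185;  σ = 2·atan2(√a,√(1−a))
σ = 75.150° → d = Rσ = 6365·1.31161 = 8348 km

8348 km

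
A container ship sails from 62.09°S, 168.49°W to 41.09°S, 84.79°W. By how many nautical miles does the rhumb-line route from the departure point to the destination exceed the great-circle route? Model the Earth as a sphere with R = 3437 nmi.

193 nmi

Great circle: cos σ = sin φ₁ sin φ₂ + cos φ₁ cos φ₂ cos Δλ,  σ = 0.9027 rad → d_gc = 3102.5 nmi
Rhumb line: Δψ = +0.6044, q = Δφ/Δψ = 0.6064, d_rh = R√(Δφ²+q²Δλ²) = 3295.1 nmi
Excess = 3295.1 − 3102.5 = 192.6 ≈ 193 nmi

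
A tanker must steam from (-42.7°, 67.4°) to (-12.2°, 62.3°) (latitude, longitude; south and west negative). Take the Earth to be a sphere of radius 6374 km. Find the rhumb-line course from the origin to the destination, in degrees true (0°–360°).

351.7°

Δψ = ln[tan(π/4+φ₂/2)/tan(π/4+φ₁/2)] = +0.6111
Δλ = -0.0890 rad (taken the short way round)
course = atan2(Δλ, Δψ) = 351.71°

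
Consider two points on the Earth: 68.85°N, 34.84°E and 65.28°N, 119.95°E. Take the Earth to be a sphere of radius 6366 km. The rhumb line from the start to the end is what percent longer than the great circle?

8.5%

Great circle: σ = 0.5355 rad → d_gc = Rσ = 3408.7 km
Rhumb: Δφ = -0.0623, Δλ = +1.4854, Δψ = -0.1602, q = Δφ/Δψ = 0.3889 → d_rh = R√(Δφ²+q²Δλ²) = 3699.1 km
Excess = (3699.1 − 3408.7) / 3408.7 = 290.4 / 3408.7 = 8.52% ≈ 8.5%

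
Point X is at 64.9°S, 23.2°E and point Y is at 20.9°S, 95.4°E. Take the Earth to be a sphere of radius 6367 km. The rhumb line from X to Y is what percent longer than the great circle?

Great circle: σ = 1.1105 rad → d_gc = Rσ = 7070.7 km
Rhumb: Δφ = +0.7679, Δλ = +1.2601, Δψ = +1.1292, q = Δφ/Δψ = 0.6801 → d_rh = R√(Δφ²+q²Δλ²) = 7326.7 km
Excess = (7326.7 − 7070.7) / 7070.7 = 256.0 / 7070.7 = 3.62% ≈ 3.6%

3.6%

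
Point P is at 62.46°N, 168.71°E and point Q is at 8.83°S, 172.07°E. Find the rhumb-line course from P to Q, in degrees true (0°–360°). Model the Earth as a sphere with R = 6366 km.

Δψ = ln[tan(π/4+φ₂/2)/tan(π/4+φ₁/2)] = -1.5609
Δλ = +0.0586 rad (taken the short way round)
course = atan2(Δλ, Δψ) = 177.85°

177.8°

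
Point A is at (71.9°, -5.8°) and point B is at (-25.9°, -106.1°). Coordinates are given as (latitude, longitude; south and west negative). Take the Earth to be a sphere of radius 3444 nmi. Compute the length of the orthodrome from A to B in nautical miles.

7076 nmi

cos σ = sin φ₁ sin φ₂ + cos φ₁ cos φ₂ cos Δλ
      = sin(71.90°)sin(-25.90°) + cos(71.90°)cos(-25.90°)cos(-100.30°) = -0.4652
σ = 117.720° → d = Rσ = 3444·2.05461 = 7076 nmi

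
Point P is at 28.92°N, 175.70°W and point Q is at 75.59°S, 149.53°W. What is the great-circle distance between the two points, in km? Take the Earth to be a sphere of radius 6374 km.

11774 km

cos σ = sin φ₁ sin φ₂ + cos φ₁ cos φ₂ cos Δλ
      = sin(28.92°)sin(-75.59°) + cos(28.92°)cos(-75.59°)cos(26.17°) = -0.2729
σ = 105.836° → d = Rσ = 6374·1.84718 = 11774 km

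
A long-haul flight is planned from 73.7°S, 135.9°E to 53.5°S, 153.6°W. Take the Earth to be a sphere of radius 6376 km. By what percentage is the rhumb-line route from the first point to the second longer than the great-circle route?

Great circle: σ = 0.5966 rad → d_gc = Rσ = 3803.7 km
Rhumb: Δφ = +0.3526, Δλ = +1.2305, Δψ = +0.8340, q = Δφ/Δψ = 0.4227 → d_rh = R√(Δφ²+q²Δλ²) = 4006.5 km
Excess = (4006.5 − 3803.7) / 3803.7 = 202.8 / 3803.7 = 5.33% ≈ 5.3%

5.3%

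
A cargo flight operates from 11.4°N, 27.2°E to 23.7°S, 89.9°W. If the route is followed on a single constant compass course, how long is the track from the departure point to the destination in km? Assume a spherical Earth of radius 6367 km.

13313 km

Rhumb course C = atan2(Δλ, Δψ) with Δψ = ln[tan(π/4+φ₂/2)/tan(π/4+φ₁/2)] = -0.6263, Δλ = -2.0438 → C = 252.96°
d = R·|Δφ| / |cos C| = 6367·0.61261 / 0.29298 = 13313 km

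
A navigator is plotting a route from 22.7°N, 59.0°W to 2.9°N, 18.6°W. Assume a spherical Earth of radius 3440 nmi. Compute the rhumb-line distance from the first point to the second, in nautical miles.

2636 nmi

Δψ = ln[tan(π/4+φ₂/2)/tan(π/4+φ₁/2)] = -0.3563;  Δφ = -0.3456 rad,  Δλ = +0.7051 rad
q = Δφ/Δψ = 0.9698
d = R·√(Δφ² + q²Δλ²) = 3440·0.76617 = 2636 nmi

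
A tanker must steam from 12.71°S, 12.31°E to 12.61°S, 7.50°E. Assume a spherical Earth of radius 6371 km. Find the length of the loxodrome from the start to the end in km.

522 km

Δψ = ln[tan(π/4+φ₂/2)/tan(π/4+φ₁/2)] = +0.0018;  Δφ = +0.0017 rad,  Δλ = -0.0840 rad
q = Δφ/Δψ = 0.9757
d = R·√(Δφ² + q²Δλ²) = 6371·0.08193 = 522 km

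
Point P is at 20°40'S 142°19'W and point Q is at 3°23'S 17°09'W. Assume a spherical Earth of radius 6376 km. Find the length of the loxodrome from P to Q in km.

Δψ = ln[tan(π/4+φ₂/2)/tan(π/4+φ₁/2)] = +0.3097;  Δφ = +0.3017 rad,  Δλ = +2.1846 rad
q = Δφ/Δψ = 0.9740
d = R·√(Δφ² + q²Δλ²) = 6376·2.14905 = 13702 km

13702 km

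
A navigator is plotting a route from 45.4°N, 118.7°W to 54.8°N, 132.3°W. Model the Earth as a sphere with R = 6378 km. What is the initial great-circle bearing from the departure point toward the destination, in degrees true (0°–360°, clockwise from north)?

θ = atan2( sin Δλ·cos φ₂ ,  cos φ₁ sin φ₂ − sin φ₁ cos φ₂ cos Δλ )
  = atan2(-0.1355, +0.1748) = 322.21°

322.2°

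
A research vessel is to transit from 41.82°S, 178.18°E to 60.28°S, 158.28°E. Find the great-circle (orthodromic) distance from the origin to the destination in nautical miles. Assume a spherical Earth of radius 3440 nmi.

Haversine: a = sin²(Δφ/2)+cos φ₁ cos φ₂ sin²(Δλ/2) = 0.03676;  σ = 2·atan2(√a,√(1−a))
σ = 22.107° → d = Rσ = 3440·0.38584 = 1327 nmi

1327 nmi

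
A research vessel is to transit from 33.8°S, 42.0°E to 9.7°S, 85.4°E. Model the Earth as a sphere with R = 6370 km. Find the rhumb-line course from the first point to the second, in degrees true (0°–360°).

Meridional parts: M(φ₁)=-0.6275, M(φ₂)=-0.1701 → ΔM = +0.4573;  Δλ = +0.7575 rad
tan C = Δλ / ΔM = +1.6563 → C = 58.88°

58.9°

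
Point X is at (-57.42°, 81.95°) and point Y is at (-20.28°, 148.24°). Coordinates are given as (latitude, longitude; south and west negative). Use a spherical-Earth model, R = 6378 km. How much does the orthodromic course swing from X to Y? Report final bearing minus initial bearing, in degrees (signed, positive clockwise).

-46.7°

At departure: θ₁ = atan2(sin Δλ cos φ₂, cos φ₁ sin φ₂ − sin φ₁ cos φ₂ cos Δλ) = 81.32°
At arrival: θ₂ = atan2(sin Δλ cos φ₁, −cos φ₂ sin φ₁ + sin φ₂ cos φ₁ cos Δλ) = 34.57°
Δθ = θ₂ − θ₁ = -46.7°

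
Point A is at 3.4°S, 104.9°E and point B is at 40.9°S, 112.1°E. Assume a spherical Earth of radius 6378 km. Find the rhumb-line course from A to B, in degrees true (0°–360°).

170.2°

Δψ = ln[tan(π/4+φ₂/2)/tan(π/4+φ₁/2)] = -0.7242
Δλ = +0.1257 rad (taken the short way round)
course = atan2(Δλ, Δψ) = 170.16°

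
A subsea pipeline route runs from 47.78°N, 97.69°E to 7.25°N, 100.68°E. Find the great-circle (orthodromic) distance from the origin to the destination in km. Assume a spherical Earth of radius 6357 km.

4506 km

Haversine: a = sin²(Δφ/2)+cos φ₁ cos φ₂ sin²(Δλ/2) = 0.12042;  σ = 2·atan2(√a,√(1−a))
σ = 40.610° → d = Rσ = 6357·0.70878 = 4506 km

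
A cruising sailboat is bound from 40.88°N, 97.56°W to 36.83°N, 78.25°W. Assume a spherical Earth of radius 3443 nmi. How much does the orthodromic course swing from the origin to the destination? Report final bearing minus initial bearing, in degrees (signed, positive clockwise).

At departure: θ₁ = atan2(sin Δλ cos φ₂, cos φ₁ sin φ₂ − sin φ₁ cos φ₂ cos Δλ) = 98.84°
At arrival: θ₂ = atan2(sin Δλ cos φ₁, −cos φ₂ sin φ₁ + sin φ₂ cos φ₁ cos Δλ) = 111.03°
Δθ = θ₂ − θ₁ = +12.2°

+12.2°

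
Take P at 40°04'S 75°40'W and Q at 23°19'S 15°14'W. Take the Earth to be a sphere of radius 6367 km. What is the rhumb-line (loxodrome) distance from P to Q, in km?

Rhumb course C = atan2(Δλ, Δψ) with Δψ = ln[tan(π/4+φ₂/2)/tan(π/4+φ₁/2)] = +0.3458, Δλ = +1.0548 → C = 71.85°
d = R·|Δφ| / |cos C| = 6367·0.29234 / 0.31150 = 5976 km

5976 km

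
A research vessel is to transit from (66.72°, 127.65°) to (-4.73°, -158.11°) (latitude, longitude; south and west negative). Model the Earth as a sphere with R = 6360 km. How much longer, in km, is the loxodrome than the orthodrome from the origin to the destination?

Great circle: cos σ = sin φ₁ sin φ₂ + cos φ₁ cos φ₂ cos Δλ,  σ = 1.5396 rad → d_gc = 9791.6 km
Rhumb line: Δψ = -1.6625, q = Δφ/Δψ = 0.7501, d_rh = R√(Δφ²+q²Δλ²) = 10055.4 km
Excess = 10055.4 − 9791.6 = 263.8 ≈ 264 km

264 km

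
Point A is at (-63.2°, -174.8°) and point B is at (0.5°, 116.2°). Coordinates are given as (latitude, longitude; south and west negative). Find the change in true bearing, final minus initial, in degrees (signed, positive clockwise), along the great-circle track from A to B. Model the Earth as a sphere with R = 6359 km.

Initial bearing θ₁ = atan2(sin Δλ cos φ₂, cos φ₁ sin φ₂ − sin φ₁ cos φ₂ cos Δλ) = 289.13°
Final bearing θ₂ = (initial bearing from the destination back to the start) + 180° = 334.79°
Δθ = θ₂ − θ₁ = +45.7°

+45.7°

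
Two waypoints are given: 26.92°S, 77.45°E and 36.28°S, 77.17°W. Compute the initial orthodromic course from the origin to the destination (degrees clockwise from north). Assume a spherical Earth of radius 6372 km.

201.9°

N = sin Δλ·cos φ₂ = -0.3455;  D = cos φ₁ sin φ₂ − sin φ₁ cos φ₂ cos Δλ = -0.8574
initial course = atan2(N, D) = 201.95°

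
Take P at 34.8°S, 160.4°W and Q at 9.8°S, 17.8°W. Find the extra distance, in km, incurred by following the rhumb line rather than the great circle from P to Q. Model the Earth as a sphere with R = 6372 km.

1093 km

Great circle: cos σ = sin φ₁ sin φ₂ + cos φ₁ cos φ₂ cos Δλ,  σ = 2.1480 rad → d_gc = 13687.0 km
Rhumb line: Δψ = +0.4767, q = Δφ/Δψ = 0.9153, d_rh = R√(Δφ²+q²Δλ²) = 14779.9 km
Excess = 14779.9 − 13687.0 = 1092.9 ≈ 1093 km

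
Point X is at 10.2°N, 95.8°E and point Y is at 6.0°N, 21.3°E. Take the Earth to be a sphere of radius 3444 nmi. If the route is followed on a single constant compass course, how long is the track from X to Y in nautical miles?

4440 nmi

Rhumb course C = atan2(Δλ, Δψ) with Δψ = ln[tan(π/4+φ₂/2)/tan(π/4+φ₁/2)] = -0.0741, Δλ = -1.3003 → C = 266.74°
d = R·|Δφ| / |cos C| = 3444·0.07330 / 0.05687 = 4440 nmi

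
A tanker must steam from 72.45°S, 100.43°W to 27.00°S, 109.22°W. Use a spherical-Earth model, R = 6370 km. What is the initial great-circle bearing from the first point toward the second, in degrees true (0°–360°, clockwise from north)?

N = sin Δλ·cos φ₂ = -0.1362;  D = cos φ₁ sin φ₂ − sin φ₁ cos φ₂ cos Δλ = +0.7027
initial course = atan2(N, D) = 349.03°

349.0°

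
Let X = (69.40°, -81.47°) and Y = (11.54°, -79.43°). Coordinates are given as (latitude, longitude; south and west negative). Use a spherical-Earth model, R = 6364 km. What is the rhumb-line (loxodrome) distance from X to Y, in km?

6428 km

Δψ = ln[tan(π/4+φ₂/2)/tan(π/4+φ₁/2)] = -1.5024;  Δφ = -1.0098 rad,  Δλ = +0.0356 rad
q = Δφ/Δψ = 0.6721
d = R·√(Δφ² + q²Δλ²) = 6364·1.01013 = 6428 km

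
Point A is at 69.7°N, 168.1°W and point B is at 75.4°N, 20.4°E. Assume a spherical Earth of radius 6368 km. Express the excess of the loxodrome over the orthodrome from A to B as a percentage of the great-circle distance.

47.4%

Great circle: σ = 0.6074 rad → d_gc = Rσ = 3868.2 km
Rhumb: Δφ = +0.0995, Δλ = -2.9932, Δψ = +0.3347, q = Δφ/Δψ = 0.2972 → d_rh = R√(Δφ²+q²Δλ²) = 5700.7 km
Excess = (5700.7 − 3868.2) / 3868.2 = 1832.5 / 3868.2 = 47.37% ≈ 47.4%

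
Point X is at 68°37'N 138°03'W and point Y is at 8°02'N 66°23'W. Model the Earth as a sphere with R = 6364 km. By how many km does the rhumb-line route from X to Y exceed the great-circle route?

270 km

Great circle: cos σ = sin φ₁ sin φ₂ + cos φ₁ cos φ₂ cos Δλ,  σ = 1.3246 rad → d_gc = 8429.9 km
Rhumb line: Δψ = -1.5264, q = Δφ/Δψ = 0.6927, d_rh = R√(Δφ²+q²Δλ²) = 8699.9 km
Excess = 8699.9 − 8429.9 = 270.0 ≈ 270 km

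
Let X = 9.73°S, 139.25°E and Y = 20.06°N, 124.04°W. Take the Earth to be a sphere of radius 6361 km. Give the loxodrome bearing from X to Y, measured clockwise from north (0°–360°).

Δψ = ln[tan(π/4+φ₂/2)/tan(π/4+φ₁/2)] = +0.5281
Δλ = +1.6879 rad (taken the short way round)
course = atan2(Δλ, Δψ) = 72.63°

72.6°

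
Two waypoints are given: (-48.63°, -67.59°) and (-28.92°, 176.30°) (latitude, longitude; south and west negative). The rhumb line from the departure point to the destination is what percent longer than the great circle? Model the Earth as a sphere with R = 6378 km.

9.4%

Great circle: σ = 1.4623 rad → d_gc = Rσ = 9326.3 km
Rhumb: Δφ = +0.3440, Δλ = -2.0265, Δψ = +0.4463, q = Δφ/Δψ = 0.7707 → d_rh = R√(Δφ²+q²Δλ²) = 10200.3 km
Excess = (10200.3 − 9326.3) / 9326.3 = 874.0 / 9326.3 = 9.37% ≈ 9.4%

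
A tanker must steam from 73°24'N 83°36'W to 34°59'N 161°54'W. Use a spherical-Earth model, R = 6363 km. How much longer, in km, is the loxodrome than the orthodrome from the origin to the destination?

336 km

Great circle: cos σ = sin φ₁ sin φ₂ + cos φ₁ cos φ₂ cos Δλ,  σ = 0.9312 rad → d_gc = 5924.9 km
Rhumb line: Δψ = -1.2725, q = Δφ/Δψ = 0.5269, d_rh = R√(Δφ²+q²Δλ²) = 6260.7 km
Excess = 6260.7 − 5924.9 = 335.8 ≈ 336 km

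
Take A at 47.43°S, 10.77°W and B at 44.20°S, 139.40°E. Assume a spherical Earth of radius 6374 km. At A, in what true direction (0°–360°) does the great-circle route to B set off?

159.0°

θ = atan2( sin Δλ·cos φ₂ ,  cos φ₁ sin φ₂ − sin φ₁ cos φ₂ cos Δλ )
  = atan2(+0.3566, -0.9296) = 159.01°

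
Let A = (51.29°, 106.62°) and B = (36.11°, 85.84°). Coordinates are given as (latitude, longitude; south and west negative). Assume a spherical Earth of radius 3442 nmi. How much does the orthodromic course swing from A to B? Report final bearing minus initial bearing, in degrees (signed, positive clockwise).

-14.6°

At departure: θ₁ = atan2(sin Δλ cos φ₂, cos φ₁ sin φ₂ − sin φ₁ cos φ₂ cos Δλ) = 232.39°
At arrival: θ₂ = atan2(sin Δλ cos φ₁, −cos φ₂ sin φ₁ + sin φ₂ cos φ₁ cos Δλ) = 217.82°
Δθ = θ₂ − θ₁ = -14.6°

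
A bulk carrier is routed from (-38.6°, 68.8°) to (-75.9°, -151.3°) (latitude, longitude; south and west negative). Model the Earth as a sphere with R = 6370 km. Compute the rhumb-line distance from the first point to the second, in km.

8528 km

Δψ = ln[tan(π/4+φ₂/2)/tan(π/4+φ₁/2)] = -1.3588;  Δφ = -0.6510 rad,  Δλ = +2.4417 rad
q = Δφ/Δψ = 0.4791
d = R·√(Δφ² + q²Δλ²) = 6370·1.33878 = 8528 km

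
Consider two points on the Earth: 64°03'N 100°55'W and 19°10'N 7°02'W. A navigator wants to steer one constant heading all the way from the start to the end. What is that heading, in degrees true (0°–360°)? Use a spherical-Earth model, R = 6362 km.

Meridional parts: M(φ₁)=+1.4679, M(φ₂)=+0.3409 → ΔM = -1.1270;  Δλ = +1.6386 rad
tan C = Δλ / ΔM = -1.4540 → C = 124.52°

124.5°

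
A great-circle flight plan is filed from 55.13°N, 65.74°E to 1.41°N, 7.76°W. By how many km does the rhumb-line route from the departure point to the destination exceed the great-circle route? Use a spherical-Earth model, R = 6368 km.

183 km

Great circle: cos σ = sin φ₁ sin φ₂ + cos φ₁ cos φ₂ cos Δλ,  σ = 1.3873 rad → d_gc = 8834.0 km
Rhumb line: Δψ = -1.1336, q = Δφ/Δψ = 0.8271, d_rh = R√(Δφ²+q²Δλ²) = 9016.6 km
Excess = 9016.6 − 8834.0 = 182.6 ≈ 183 km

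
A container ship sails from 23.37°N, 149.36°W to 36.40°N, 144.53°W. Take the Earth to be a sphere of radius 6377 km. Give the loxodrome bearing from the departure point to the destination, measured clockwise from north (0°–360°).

Meridional parts: M(φ₁)=+0.4197, M(φ₂)=+0.6829 → ΔM = +0.2632;  Δλ = +0.0843 rad
tan C = Δλ / ΔM = +0.3202 → C = 17.76°

17.8°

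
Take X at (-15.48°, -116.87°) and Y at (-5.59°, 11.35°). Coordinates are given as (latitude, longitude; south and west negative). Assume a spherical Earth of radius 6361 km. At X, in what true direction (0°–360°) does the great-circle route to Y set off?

θ = atan2( sin Δλ·cos φ₂ ,  cos φ₁ sin φ₂ − sin φ₁ cos φ₂ cos Δλ )
  = atan2(+0.7819, -0.2582) = 108.28°

108.3°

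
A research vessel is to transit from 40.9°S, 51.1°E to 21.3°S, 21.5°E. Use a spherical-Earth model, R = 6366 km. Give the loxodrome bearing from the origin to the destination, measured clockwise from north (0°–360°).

Δψ = ln[tan(π/4+φ₂/2)/tan(π/4+φ₁/2)] = +0.4029
Δλ = -0.5166 rad (taken the short way round)
course = atan2(Δλ, Δψ) = 307.95°

308.0°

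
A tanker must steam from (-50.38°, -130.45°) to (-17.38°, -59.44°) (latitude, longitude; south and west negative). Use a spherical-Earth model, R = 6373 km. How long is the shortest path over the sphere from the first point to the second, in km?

Haversine: a = sin²(Δφ/2)+cos φ₁ cos φ₂ sin²(Δλ/2) = 0.28594;  σ = 2·atan2(√a,√(1−a))
σ = 64.651° → d = Rσ = 6373·1.12838 = 7191 km

7191 km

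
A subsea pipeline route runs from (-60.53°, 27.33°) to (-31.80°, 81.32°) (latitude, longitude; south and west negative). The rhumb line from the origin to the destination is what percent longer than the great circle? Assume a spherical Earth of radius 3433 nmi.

2.1%

Great circle: σ = 0.7889 rad → d_gc = Rσ = 2708.4 nmi
Rhumb: Δφ = +0.5014, Δλ = +0.9423, Δψ = +0.7497, q = Δφ/Δψ = 0.6689 → d_rh = R√(Δφ²+q²Δλ²) = 2764.9 nmi
Excess = (2764.9 − 2708.4) / 2708.4 = 56.5 / 2708.4 = 2.09% ≈ 2.1%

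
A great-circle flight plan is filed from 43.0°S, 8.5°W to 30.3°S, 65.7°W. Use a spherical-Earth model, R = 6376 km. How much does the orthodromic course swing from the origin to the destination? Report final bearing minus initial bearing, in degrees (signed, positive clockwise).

Initial bearing θ₁ = atan2(sin Δλ cos φ₂, cos φ₁ sin φ₂ − sin φ₁ cos φ₂ cos Δλ) = 266.06°
Final bearing θ₂ = (initial bearing from the destination back to the start) + 180° = 302.32°
Δθ = θ₂ − θ₁ = +36.3°

+36.3°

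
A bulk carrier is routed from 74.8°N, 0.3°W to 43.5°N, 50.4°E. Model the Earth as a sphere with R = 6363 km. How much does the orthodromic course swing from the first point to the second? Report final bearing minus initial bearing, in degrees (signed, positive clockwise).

At departure: θ₁ = atan2(sin Δλ cos φ₂, cos φ₁ sin φ₂ − sin φ₁ cos φ₂ cos Δλ) = 115.10°
At arrival: θ₂ = atan2(sin Δλ cos φ₁, −cos φ₂ sin φ₁ + sin φ₂ cos φ₁ cos Δλ) = 160.89°
Δθ = θ₂ − θ₁ = +45.8°

+45.8°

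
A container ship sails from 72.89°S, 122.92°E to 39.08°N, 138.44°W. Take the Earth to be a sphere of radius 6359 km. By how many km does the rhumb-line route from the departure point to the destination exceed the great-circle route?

Great circle: cos σ = sin φ₁ sin φ₂ + cos φ₁ cos φ₂ cos Δλ,  σ = 2.2612 rad → d_gc = 14378.7 km
Rhumb line: Δψ = +2.6363, q = Δφ/Δψ = 0.7413, d_rh = R√(Δφ²+q²Δλ²) = 14842.1 km
Excess = 14842.1 − 14378.7 = 463.4 ≈ 463 km

463 km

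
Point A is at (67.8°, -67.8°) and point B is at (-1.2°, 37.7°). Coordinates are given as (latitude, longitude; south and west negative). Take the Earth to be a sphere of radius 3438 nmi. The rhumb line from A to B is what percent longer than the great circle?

6.7%

Great circle: σ = 1.6914 rad → d_gc = Rσ = 5815.1 nmi
Rhumb: Δφ = -1.2043, Δλ = +1.8413, Δψ = -1.6496, q = Δφ/Δψ = 0.7300 → d_rh = R√(Δφ²+q²Δλ²) = 6204.9 nmi
Excess = (6204.9 − 5815.1) / 5815.1 = 389.8 / 5815.1 = 6.70% ≈ 6.7%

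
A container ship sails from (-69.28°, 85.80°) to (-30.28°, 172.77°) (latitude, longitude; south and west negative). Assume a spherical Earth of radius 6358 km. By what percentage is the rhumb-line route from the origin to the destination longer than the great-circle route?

Great circle: σ = 1.0613 rad → d_gc = Rσ = 6747.6 km
Rhumb: Δφ = +0.6807, Δλ = +1.5179, Δψ = +1.1443, q = Δφ/Δψ = 0.5948 → d_rh = R√(Δφ²+q²Δλ²) = 7189.1 km
Excess = (7189.1 − 6747.6) / 6747.6 = 441.5 / 6747.6 = 6.54% ≈ 6.5%

6.5%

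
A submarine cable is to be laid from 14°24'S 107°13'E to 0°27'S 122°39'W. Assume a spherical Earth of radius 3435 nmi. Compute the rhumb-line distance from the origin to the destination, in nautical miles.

7762 nmi

Rhumb course C = atan2(Δλ, Δψ) with Δψ = ln[tan(π/4+φ₂/2)/tan(π/4+φ₁/2)] = +0.2462, Δλ = +2.2713 → C = 83.81°
d = R·|Δφ| / |cos C| = 3435·0.24347 / 0.10775 = 7762 nmi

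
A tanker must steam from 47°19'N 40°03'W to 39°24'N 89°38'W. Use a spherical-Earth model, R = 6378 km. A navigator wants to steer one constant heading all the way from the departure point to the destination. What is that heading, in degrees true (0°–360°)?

Meridional parts: M(φ₁)=+0.9398, M(φ₂)=+0.7493 → ΔM = -0.1905;  Δλ = -0.8654 rad
tan C = Δλ / ΔM = +4.5437 → C = 257.59°

257.6°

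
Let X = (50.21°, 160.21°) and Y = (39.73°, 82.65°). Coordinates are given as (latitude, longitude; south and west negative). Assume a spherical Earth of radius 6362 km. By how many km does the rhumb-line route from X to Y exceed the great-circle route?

256 km

Great circle: cos σ = sin φ₁ sin φ₂ + cos φ₁ cos φ₂ cos Δλ,  σ = 0.9308 rad → d_gc = 5922.0 km
Rhumb line: Δψ = -0.2596, q = Δφ/Δψ = 0.7045, d_rh = R√(Δφ²+q²Δλ²) = 6177.9 km
Excess = 6177.9 − 5922.0 = 255.9 ≈ 256 km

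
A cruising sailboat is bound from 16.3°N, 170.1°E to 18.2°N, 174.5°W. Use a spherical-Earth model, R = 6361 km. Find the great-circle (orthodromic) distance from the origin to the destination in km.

Haversine: a = sin²(Δφ/2)+cos φ₁ cos φ₂ sin²(Δλ/2) = 0.01664;  σ = 2·atan2(√a,√(1−a))
σ = 14.825° → d = Rσ = 6361·0.25874 = 1646 km

1646 km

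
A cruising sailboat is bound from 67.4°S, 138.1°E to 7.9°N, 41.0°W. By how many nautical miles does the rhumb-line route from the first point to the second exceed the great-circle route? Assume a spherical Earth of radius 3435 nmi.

2023 nmi

Great circle: cos σ = sin φ₁ sin φ₂ + cos φ₁ cos φ₂ cos Δλ,  σ = 2.1031 rad → d_gc = 7224.0 nmi
Rhumb line: Δψ = +1.7487, q = Δφ/Δψ = 0.7516, d_rh = R√(Δφ²+q²Δλ²) = 9246.8 nmi
Excess = 9246.8 − 7224.0 = 2022.8 ≈ 2023 nmi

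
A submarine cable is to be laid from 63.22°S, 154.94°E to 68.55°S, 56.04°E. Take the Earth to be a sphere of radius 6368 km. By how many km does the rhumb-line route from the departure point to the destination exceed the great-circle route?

472 km

Great circle: cos σ = sin φ₁ sin φ₂ + cos φ₁ cos φ₂ cos Δλ,  σ = 0.6344 rad → d_gc = 4040.0 km
Rhumb line: Δψ = -0.2286, q = Δφ/Δψ = 0.4069, d_rh = R√(Δφ²+q²Δλ²) = 4512.2 km
Excess = 4512.2 − 4040.0 = 472.2 ≈ 472 km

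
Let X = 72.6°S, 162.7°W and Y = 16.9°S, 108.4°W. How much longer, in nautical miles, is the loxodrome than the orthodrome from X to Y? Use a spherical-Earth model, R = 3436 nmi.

Great circle: cos σ = sin φ₁ sin φ₂ + cos φ₁ cos φ₂ cos Δλ,  σ = 1.1103 rad → d_gc = 3815.1 nmi
Rhumb line: Δψ = +1.5778, q = Δφ/Δψ = 0.6161, d_rh = R√(Δφ²+q²Δλ²) = 3896.5 nmi
Excess = 3896.5 − 3815.1 = 81.4 ≈ 81 nmi

81 nmi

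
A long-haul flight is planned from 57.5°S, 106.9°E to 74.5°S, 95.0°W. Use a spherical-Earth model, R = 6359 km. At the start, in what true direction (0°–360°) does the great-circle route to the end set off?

172.2°

θ = atan2( sin Δλ·cos φ₂ ,  cos φ₁ sin φ₂ − sin φ₁ cos φ₂ cos Δλ )
  = atan2(+0.0997, -0.7269) = 172.19°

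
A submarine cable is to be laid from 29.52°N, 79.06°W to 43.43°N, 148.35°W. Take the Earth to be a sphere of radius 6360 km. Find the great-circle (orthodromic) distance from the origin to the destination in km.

6193 km

Haversine: a = sin²(Δφ/2)+cos φ₁ cos φ₂ sin²(Δλ/2) = 0.21889;  σ = 2·atan2(√a,√(1−a))
σ = 55.791° → d = Rσ = 6360·0.97374 = 6193 km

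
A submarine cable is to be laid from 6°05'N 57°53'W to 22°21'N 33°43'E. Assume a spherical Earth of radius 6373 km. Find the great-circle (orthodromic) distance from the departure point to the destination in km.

9918 km

cos σ = sin φ₁ sin φ₂ + cos φ₁ cos φ₂ cos Δλ
      = sin(6.08°)sin(22.35°) + cos(6.08°)cos(22.35°)cos(91.60°) = 0.0146
σ = 89.162° → d = Rσ = 6373·1.55618 = 9918 km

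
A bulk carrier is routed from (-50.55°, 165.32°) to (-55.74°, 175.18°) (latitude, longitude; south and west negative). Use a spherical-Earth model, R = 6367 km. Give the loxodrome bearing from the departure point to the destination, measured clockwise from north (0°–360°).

131.3°

Meridional parts: M(φ₁)=-1.0257, M(φ₂)=-1.1770 → ΔM = -0.1513;  Δλ = +0.1721 rad
tan C = Δλ / ΔM = -1.1377 → C = 131.31°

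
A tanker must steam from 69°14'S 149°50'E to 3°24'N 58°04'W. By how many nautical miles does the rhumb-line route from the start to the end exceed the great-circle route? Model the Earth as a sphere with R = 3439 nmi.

Great circle: cos σ = sin φ₁ sin φ₂ + cos φ₁ cos φ₂ cos Δλ,  σ = 1.9479 rad → d_gc = 6698.9 nmi
Rhumb line: Δψ = +1.7564, q = Δφ/Δψ = 0.7218, d_rh = R√(Δφ²+q²Δλ²) = 7900.9 nmi
Excess = 7900.9 − 6698.9 = 1202.0 ≈ 1202 nmi

1202 nmi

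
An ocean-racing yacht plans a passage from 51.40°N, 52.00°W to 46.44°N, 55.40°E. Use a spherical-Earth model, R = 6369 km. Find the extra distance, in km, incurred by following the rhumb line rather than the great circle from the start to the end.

737 km

Great circle: cos σ = sin φ₁ sin φ₂ + cos φ₁ cos φ₂ cos Δλ,  σ = 1.1177 rad → d_gc = 7118.5 km
Rhumb line: Δψ = -0.1319, q = Δφ/Δψ = 0.6564, d_rh = R√(Δφ²+q²Δλ²) = 7855.5 km
Excess = 7855.5 − 7118.5 = 737.0 ≈ 737 km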